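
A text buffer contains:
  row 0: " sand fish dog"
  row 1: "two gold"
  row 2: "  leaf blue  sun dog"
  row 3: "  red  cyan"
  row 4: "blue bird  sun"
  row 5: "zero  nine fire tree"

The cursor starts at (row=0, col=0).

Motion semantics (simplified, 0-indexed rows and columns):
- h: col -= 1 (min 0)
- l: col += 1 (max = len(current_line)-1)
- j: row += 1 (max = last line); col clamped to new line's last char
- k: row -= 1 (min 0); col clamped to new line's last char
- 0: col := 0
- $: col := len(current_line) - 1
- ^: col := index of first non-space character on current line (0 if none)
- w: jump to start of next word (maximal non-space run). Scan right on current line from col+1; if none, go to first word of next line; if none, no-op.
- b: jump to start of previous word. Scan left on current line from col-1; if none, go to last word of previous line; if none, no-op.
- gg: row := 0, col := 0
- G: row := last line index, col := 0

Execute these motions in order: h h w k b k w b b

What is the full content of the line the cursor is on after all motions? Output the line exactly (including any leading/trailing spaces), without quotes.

Answer:  sand fish dog

Derivation:
After 1 (h): row=0 col=0 char='_'
After 2 (h): row=0 col=0 char='_'
After 3 (w): row=0 col=1 char='s'
After 4 (k): row=0 col=1 char='s'
After 5 (b): row=0 col=1 char='s'
After 6 (k): row=0 col=1 char='s'
After 7 (w): row=0 col=6 char='f'
After 8 (b): row=0 col=1 char='s'
After 9 (b): row=0 col=1 char='s'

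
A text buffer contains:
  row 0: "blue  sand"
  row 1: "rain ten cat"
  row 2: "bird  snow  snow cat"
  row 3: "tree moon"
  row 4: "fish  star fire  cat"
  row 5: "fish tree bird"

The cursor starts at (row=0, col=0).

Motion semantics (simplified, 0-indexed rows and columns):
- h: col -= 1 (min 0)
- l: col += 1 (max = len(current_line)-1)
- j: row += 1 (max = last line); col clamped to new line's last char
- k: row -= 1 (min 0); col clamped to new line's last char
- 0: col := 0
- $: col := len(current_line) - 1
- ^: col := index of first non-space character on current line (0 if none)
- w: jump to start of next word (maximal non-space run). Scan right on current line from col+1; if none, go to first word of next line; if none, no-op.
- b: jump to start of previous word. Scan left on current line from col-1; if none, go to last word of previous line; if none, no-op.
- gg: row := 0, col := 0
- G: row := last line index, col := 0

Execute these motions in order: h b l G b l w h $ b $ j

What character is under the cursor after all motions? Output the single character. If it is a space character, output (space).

Answer: d

Derivation:
After 1 (h): row=0 col=0 char='b'
After 2 (b): row=0 col=0 char='b'
After 3 (l): row=0 col=1 char='l'
After 4 (G): row=5 col=0 char='f'
After 5 (b): row=4 col=17 char='c'
After 6 (l): row=4 col=18 char='a'
After 7 (w): row=5 col=0 char='f'
After 8 (h): row=5 col=0 char='f'
After 9 ($): row=5 col=13 char='d'
After 10 (b): row=5 col=10 char='b'
After 11 ($): row=5 col=13 char='d'
After 12 (j): row=5 col=13 char='d'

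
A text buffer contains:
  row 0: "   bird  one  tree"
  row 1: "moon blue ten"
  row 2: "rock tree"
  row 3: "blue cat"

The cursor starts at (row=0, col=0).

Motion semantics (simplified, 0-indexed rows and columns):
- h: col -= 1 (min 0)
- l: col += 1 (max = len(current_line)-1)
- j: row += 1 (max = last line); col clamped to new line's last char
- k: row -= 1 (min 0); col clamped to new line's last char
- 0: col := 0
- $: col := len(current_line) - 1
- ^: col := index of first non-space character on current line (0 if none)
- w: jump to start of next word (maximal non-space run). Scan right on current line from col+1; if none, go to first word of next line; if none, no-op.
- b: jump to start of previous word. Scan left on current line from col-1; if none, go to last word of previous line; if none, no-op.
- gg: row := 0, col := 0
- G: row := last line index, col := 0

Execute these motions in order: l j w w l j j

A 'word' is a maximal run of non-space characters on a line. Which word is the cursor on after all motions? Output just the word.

Answer: cat

Derivation:
After 1 (l): row=0 col=1 char='_'
After 2 (j): row=1 col=1 char='o'
After 3 (w): row=1 col=5 char='b'
After 4 (w): row=1 col=10 char='t'
After 5 (l): row=1 col=11 char='e'
After 6 (j): row=2 col=8 char='e'
After 7 (j): row=3 col=7 char='t'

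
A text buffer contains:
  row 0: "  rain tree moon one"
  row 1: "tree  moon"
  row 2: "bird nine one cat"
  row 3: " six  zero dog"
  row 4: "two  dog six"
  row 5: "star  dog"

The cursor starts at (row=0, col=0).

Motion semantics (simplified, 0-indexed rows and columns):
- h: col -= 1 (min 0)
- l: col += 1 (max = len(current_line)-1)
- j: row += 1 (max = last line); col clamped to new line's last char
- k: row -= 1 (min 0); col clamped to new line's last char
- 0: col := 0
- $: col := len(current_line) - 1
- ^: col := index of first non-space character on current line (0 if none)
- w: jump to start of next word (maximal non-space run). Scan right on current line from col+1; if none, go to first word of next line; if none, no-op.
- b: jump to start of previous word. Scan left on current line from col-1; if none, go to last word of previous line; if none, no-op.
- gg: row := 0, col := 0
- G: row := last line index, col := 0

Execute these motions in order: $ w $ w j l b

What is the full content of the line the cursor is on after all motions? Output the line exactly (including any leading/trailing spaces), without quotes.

After 1 ($): row=0 col=19 char='e'
After 2 (w): row=1 col=0 char='t'
After 3 ($): row=1 col=9 char='n'
After 4 (w): row=2 col=0 char='b'
After 5 (j): row=3 col=0 char='_'
After 6 (l): row=3 col=1 char='s'
After 7 (b): row=2 col=14 char='c'

Answer: bird nine one cat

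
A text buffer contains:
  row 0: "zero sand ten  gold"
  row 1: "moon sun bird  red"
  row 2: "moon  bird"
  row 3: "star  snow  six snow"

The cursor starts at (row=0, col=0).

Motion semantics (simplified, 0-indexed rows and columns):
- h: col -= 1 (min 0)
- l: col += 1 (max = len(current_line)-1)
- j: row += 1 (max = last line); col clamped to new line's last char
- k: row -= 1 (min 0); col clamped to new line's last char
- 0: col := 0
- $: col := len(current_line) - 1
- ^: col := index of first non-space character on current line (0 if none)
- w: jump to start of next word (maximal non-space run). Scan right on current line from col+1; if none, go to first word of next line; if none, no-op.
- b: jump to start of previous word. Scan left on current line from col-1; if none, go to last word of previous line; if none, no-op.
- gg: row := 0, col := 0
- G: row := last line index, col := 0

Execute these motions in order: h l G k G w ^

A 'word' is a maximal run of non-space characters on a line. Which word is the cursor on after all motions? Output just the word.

Answer: star

Derivation:
After 1 (h): row=0 col=0 char='z'
After 2 (l): row=0 col=1 char='e'
After 3 (G): row=3 col=0 char='s'
After 4 (k): row=2 col=0 char='m'
After 5 (G): row=3 col=0 char='s'
After 6 (w): row=3 col=6 char='s'
After 7 (^): row=3 col=0 char='s'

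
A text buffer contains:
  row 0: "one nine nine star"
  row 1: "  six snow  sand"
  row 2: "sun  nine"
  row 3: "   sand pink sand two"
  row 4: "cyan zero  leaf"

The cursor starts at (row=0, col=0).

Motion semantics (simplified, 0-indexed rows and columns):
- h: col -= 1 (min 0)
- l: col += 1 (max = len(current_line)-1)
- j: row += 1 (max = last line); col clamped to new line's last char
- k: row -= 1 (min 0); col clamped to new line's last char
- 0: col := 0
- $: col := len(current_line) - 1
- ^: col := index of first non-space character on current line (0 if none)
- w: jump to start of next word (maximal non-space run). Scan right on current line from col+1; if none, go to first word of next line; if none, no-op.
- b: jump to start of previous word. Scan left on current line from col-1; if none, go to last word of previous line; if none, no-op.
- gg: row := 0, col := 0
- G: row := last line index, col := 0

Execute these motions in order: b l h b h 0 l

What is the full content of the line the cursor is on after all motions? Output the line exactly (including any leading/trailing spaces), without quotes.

After 1 (b): row=0 col=0 char='o'
After 2 (l): row=0 col=1 char='n'
After 3 (h): row=0 col=0 char='o'
After 4 (b): row=0 col=0 char='o'
After 5 (h): row=0 col=0 char='o'
After 6 (0): row=0 col=0 char='o'
After 7 (l): row=0 col=1 char='n'

Answer: one nine nine star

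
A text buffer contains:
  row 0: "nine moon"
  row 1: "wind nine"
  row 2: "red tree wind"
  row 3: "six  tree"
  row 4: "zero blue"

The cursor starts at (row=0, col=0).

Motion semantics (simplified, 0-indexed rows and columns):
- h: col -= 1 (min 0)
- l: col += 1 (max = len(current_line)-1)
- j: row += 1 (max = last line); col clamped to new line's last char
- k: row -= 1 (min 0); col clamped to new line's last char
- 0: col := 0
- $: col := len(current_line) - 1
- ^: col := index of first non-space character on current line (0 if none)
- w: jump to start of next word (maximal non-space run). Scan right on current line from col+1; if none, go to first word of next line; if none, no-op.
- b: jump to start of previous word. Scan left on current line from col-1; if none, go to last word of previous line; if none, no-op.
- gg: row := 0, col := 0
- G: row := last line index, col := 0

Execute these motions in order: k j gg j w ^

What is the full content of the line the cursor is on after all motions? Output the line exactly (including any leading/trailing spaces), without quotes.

Answer: wind nine

Derivation:
After 1 (k): row=0 col=0 char='n'
After 2 (j): row=1 col=0 char='w'
After 3 (gg): row=0 col=0 char='n'
After 4 (j): row=1 col=0 char='w'
After 5 (w): row=1 col=5 char='n'
After 6 (^): row=1 col=0 char='w'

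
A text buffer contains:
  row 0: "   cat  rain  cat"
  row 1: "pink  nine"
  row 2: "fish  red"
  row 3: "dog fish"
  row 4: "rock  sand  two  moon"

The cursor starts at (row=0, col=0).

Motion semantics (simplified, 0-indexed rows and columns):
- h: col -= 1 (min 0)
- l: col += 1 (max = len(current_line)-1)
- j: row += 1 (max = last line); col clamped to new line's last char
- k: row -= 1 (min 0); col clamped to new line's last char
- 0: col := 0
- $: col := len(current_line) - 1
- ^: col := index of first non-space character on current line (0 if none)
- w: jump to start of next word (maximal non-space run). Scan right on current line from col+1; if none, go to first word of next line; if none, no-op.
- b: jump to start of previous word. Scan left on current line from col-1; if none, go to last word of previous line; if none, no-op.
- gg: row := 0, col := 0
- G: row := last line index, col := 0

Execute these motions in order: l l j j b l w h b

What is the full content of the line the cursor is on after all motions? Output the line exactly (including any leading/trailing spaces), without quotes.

Answer: fish  red

Derivation:
After 1 (l): row=0 col=1 char='_'
After 2 (l): row=0 col=2 char='_'
After 3 (j): row=1 col=2 char='n'
After 4 (j): row=2 col=2 char='s'
After 5 (b): row=2 col=0 char='f'
After 6 (l): row=2 col=1 char='i'
After 7 (w): row=2 col=6 char='r'
After 8 (h): row=2 col=5 char='_'
After 9 (b): row=2 col=0 char='f'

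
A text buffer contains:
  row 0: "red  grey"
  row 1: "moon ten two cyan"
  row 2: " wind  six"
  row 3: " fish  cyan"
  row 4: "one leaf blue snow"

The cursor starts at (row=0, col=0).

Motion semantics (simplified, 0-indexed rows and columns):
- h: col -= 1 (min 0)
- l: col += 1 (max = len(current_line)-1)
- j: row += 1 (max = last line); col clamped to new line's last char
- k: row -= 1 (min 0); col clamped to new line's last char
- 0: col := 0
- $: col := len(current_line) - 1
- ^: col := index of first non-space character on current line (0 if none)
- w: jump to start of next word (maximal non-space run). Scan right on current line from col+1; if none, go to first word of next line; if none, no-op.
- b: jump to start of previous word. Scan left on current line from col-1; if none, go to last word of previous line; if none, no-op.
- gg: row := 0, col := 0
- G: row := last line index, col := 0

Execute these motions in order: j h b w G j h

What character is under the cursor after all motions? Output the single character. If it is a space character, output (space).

Answer: o

Derivation:
After 1 (j): row=1 col=0 char='m'
After 2 (h): row=1 col=0 char='m'
After 3 (b): row=0 col=5 char='g'
After 4 (w): row=1 col=0 char='m'
After 5 (G): row=4 col=0 char='o'
After 6 (j): row=4 col=0 char='o'
After 7 (h): row=4 col=0 char='o'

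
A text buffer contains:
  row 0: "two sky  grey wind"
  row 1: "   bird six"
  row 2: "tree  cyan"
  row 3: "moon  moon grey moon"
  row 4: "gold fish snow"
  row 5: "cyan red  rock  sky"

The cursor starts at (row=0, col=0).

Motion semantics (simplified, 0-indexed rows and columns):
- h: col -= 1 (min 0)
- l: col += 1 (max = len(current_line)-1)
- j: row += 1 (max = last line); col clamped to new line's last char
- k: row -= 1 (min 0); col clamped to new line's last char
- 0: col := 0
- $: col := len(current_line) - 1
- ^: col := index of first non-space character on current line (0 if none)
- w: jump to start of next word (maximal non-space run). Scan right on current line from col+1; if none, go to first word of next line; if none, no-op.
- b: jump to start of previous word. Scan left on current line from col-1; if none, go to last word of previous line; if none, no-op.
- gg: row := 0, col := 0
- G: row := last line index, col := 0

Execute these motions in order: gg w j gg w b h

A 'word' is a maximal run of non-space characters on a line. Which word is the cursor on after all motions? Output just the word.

After 1 (gg): row=0 col=0 char='t'
After 2 (w): row=0 col=4 char='s'
After 3 (j): row=1 col=4 char='i'
After 4 (gg): row=0 col=0 char='t'
After 5 (w): row=0 col=4 char='s'
After 6 (b): row=0 col=0 char='t'
After 7 (h): row=0 col=0 char='t'

Answer: two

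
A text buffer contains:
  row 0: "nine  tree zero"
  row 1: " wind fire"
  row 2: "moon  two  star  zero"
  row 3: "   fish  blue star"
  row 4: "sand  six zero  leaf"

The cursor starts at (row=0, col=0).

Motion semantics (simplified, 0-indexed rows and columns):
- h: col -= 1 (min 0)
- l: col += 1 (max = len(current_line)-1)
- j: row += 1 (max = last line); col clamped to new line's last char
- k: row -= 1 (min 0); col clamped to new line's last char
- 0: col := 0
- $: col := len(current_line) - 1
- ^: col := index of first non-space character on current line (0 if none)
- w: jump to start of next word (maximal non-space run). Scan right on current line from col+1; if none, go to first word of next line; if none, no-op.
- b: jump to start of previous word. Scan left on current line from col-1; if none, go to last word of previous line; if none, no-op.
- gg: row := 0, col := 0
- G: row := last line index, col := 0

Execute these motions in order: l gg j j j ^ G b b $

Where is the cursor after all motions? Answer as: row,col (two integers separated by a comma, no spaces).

Answer: 3,17

Derivation:
After 1 (l): row=0 col=1 char='i'
After 2 (gg): row=0 col=0 char='n'
After 3 (j): row=1 col=0 char='_'
After 4 (j): row=2 col=0 char='m'
After 5 (j): row=3 col=0 char='_'
After 6 (^): row=3 col=3 char='f'
After 7 (G): row=4 col=0 char='s'
After 8 (b): row=3 col=14 char='s'
After 9 (b): row=3 col=9 char='b'
After 10 ($): row=3 col=17 char='r'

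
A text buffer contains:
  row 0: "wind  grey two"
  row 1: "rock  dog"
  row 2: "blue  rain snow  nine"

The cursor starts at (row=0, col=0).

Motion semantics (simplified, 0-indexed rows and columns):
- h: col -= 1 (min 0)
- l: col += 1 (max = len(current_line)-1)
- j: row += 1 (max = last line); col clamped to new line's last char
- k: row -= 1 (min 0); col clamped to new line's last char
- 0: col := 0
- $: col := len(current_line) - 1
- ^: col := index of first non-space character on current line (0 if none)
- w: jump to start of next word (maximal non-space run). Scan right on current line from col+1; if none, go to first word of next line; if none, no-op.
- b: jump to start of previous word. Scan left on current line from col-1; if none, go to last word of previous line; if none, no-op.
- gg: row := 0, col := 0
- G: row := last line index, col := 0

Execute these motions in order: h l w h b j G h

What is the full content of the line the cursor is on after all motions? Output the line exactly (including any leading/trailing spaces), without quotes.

Answer: blue  rain snow  nine

Derivation:
After 1 (h): row=0 col=0 char='w'
After 2 (l): row=0 col=1 char='i'
After 3 (w): row=0 col=6 char='g'
After 4 (h): row=0 col=5 char='_'
After 5 (b): row=0 col=0 char='w'
After 6 (j): row=1 col=0 char='r'
After 7 (G): row=2 col=0 char='b'
After 8 (h): row=2 col=0 char='b'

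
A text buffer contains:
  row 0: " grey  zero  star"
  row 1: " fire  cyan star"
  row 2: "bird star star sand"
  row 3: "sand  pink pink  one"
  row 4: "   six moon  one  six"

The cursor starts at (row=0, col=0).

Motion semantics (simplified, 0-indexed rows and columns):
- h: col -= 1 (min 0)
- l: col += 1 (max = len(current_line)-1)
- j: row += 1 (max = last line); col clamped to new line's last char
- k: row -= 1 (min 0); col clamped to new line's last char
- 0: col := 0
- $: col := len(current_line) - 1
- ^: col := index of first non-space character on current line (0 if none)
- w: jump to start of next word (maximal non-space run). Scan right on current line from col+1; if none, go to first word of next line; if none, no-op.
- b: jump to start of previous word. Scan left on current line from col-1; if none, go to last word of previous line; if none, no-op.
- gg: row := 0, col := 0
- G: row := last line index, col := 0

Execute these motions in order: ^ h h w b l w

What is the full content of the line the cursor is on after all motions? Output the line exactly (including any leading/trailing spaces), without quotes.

Answer:  grey  zero  star

Derivation:
After 1 (^): row=0 col=1 char='g'
After 2 (h): row=0 col=0 char='_'
After 3 (h): row=0 col=0 char='_'
After 4 (w): row=0 col=1 char='g'
After 5 (b): row=0 col=1 char='g'
After 6 (l): row=0 col=2 char='r'
After 7 (w): row=0 col=7 char='z'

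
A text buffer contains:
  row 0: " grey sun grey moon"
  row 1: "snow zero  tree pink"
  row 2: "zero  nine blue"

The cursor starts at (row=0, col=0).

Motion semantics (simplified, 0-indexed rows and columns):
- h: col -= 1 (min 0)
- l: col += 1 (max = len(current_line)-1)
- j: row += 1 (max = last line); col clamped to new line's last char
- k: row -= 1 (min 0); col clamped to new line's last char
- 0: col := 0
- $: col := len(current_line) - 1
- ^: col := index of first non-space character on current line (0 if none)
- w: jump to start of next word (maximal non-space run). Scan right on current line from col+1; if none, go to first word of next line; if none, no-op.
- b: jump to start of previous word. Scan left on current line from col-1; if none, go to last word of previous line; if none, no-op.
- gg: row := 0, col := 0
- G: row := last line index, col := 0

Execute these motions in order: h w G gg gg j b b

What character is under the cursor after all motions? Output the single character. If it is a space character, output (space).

After 1 (h): row=0 col=0 char='_'
After 2 (w): row=0 col=1 char='g'
After 3 (G): row=2 col=0 char='z'
After 4 (gg): row=0 col=0 char='_'
After 5 (gg): row=0 col=0 char='_'
After 6 (j): row=1 col=0 char='s'
After 7 (b): row=0 col=15 char='m'
After 8 (b): row=0 col=10 char='g'

Answer: g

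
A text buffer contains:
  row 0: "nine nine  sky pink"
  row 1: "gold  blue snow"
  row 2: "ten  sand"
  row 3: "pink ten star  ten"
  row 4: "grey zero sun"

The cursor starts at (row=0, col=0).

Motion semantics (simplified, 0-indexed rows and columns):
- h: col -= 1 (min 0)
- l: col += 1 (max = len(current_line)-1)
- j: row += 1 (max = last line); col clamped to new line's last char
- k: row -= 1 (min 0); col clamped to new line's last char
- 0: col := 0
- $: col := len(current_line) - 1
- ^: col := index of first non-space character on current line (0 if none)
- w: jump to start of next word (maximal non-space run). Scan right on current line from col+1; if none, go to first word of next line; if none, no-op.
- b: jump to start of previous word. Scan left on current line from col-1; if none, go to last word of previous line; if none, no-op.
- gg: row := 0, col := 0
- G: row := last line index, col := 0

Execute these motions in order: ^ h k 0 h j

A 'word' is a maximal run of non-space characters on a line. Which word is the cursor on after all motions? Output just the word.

Answer: gold

Derivation:
After 1 (^): row=0 col=0 char='n'
After 2 (h): row=0 col=0 char='n'
After 3 (k): row=0 col=0 char='n'
After 4 (0): row=0 col=0 char='n'
After 5 (h): row=0 col=0 char='n'
After 6 (j): row=1 col=0 char='g'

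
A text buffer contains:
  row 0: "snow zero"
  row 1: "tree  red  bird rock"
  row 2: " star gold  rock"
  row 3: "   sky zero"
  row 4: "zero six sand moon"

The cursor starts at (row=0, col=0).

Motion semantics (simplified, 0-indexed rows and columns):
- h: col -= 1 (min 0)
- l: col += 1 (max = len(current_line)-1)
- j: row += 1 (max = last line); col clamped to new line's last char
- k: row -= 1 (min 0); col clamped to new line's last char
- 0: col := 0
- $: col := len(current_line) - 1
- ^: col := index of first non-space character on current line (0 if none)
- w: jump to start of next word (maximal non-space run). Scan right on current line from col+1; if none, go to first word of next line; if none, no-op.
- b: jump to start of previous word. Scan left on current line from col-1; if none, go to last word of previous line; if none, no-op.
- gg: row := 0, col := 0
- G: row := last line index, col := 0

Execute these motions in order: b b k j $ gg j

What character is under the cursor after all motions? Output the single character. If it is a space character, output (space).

Answer: t

Derivation:
After 1 (b): row=0 col=0 char='s'
After 2 (b): row=0 col=0 char='s'
After 3 (k): row=0 col=0 char='s'
After 4 (j): row=1 col=0 char='t'
After 5 ($): row=1 col=19 char='k'
After 6 (gg): row=0 col=0 char='s'
After 7 (j): row=1 col=0 char='t'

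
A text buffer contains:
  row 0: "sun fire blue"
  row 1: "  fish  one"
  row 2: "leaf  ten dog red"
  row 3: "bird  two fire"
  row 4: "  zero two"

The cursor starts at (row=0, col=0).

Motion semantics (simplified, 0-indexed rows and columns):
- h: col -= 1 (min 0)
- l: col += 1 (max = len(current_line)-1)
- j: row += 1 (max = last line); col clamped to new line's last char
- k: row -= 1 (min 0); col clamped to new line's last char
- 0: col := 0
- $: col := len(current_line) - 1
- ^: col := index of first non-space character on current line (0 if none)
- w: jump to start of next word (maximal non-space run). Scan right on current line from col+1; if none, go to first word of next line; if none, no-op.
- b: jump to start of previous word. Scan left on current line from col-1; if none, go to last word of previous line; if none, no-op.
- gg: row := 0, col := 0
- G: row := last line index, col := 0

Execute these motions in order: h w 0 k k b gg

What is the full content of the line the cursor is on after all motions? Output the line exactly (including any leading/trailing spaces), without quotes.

After 1 (h): row=0 col=0 char='s'
After 2 (w): row=0 col=4 char='f'
After 3 (0): row=0 col=0 char='s'
After 4 (k): row=0 col=0 char='s'
After 5 (k): row=0 col=0 char='s'
After 6 (b): row=0 col=0 char='s'
After 7 (gg): row=0 col=0 char='s'

Answer: sun fire blue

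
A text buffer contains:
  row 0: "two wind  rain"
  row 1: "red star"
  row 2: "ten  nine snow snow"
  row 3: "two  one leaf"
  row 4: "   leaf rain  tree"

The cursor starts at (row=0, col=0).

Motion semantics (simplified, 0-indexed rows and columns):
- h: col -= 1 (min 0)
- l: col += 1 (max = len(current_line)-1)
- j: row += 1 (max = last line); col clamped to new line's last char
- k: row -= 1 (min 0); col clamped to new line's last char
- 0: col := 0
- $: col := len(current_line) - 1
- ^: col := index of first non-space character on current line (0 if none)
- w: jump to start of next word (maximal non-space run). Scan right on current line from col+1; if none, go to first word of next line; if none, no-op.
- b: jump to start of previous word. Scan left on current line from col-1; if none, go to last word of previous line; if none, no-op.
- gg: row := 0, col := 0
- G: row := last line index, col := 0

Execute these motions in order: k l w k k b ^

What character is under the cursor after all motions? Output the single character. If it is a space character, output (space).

Answer: t

Derivation:
After 1 (k): row=0 col=0 char='t'
After 2 (l): row=0 col=1 char='w'
After 3 (w): row=0 col=4 char='w'
After 4 (k): row=0 col=4 char='w'
After 5 (k): row=0 col=4 char='w'
After 6 (b): row=0 col=0 char='t'
After 7 (^): row=0 col=0 char='t'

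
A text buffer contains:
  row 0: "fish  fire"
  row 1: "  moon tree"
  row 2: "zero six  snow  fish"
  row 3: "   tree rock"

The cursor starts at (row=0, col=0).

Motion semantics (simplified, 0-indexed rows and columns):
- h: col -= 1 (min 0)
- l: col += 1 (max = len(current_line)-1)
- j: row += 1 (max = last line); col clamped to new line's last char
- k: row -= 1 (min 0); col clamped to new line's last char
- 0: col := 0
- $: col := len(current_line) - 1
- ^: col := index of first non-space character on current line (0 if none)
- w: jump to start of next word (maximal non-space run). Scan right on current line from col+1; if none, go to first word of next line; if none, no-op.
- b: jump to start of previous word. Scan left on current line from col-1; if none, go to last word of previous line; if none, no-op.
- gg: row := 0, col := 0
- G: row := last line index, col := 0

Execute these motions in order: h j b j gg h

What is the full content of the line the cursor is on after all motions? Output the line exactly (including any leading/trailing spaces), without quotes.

Answer: fish  fire

Derivation:
After 1 (h): row=0 col=0 char='f'
After 2 (j): row=1 col=0 char='_'
After 3 (b): row=0 col=6 char='f'
After 4 (j): row=1 col=6 char='_'
After 5 (gg): row=0 col=0 char='f'
After 6 (h): row=0 col=0 char='f'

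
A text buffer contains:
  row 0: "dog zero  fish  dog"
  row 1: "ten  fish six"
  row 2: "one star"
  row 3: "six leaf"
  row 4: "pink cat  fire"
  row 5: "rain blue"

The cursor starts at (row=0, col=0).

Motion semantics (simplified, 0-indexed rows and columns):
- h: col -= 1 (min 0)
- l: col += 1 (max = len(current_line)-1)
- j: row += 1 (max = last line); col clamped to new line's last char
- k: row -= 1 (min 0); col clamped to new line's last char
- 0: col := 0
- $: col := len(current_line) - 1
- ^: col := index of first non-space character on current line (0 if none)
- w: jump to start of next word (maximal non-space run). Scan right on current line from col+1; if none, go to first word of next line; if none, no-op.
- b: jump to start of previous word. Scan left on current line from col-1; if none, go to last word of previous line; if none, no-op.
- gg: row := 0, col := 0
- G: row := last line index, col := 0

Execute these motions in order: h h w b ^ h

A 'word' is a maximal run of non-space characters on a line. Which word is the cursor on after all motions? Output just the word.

Answer: dog

Derivation:
After 1 (h): row=0 col=0 char='d'
After 2 (h): row=0 col=0 char='d'
After 3 (w): row=0 col=4 char='z'
After 4 (b): row=0 col=0 char='d'
After 5 (^): row=0 col=0 char='d'
After 6 (h): row=0 col=0 char='d'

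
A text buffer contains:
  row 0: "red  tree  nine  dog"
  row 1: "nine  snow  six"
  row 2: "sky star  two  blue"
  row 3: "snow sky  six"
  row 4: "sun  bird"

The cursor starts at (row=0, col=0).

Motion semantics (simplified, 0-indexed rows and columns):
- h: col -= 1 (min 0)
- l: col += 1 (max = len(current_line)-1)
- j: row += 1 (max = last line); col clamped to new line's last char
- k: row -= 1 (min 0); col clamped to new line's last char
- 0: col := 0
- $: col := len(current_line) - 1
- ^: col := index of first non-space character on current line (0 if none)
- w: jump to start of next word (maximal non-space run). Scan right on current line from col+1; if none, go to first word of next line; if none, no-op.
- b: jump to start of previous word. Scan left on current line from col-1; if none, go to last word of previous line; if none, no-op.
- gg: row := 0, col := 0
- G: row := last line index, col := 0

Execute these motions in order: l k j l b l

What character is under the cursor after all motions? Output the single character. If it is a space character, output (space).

After 1 (l): row=0 col=1 char='e'
After 2 (k): row=0 col=1 char='e'
After 3 (j): row=1 col=1 char='i'
After 4 (l): row=1 col=2 char='n'
After 5 (b): row=1 col=0 char='n'
After 6 (l): row=1 col=1 char='i'

Answer: i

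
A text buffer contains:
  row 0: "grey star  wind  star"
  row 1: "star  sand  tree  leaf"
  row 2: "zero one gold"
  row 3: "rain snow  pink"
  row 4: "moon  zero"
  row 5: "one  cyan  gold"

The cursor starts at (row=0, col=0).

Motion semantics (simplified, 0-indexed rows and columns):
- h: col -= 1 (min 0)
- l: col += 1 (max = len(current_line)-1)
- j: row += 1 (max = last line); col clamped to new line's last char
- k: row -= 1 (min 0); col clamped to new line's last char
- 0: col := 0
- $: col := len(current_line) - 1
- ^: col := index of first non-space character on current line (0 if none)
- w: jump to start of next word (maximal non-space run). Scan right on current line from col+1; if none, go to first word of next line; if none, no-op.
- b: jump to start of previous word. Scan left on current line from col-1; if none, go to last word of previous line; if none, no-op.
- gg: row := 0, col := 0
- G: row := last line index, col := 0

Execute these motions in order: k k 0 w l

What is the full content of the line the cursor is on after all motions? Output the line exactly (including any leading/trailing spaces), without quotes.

Answer: grey star  wind  star

Derivation:
After 1 (k): row=0 col=0 char='g'
After 2 (k): row=0 col=0 char='g'
After 3 (0): row=0 col=0 char='g'
After 4 (w): row=0 col=5 char='s'
After 5 (l): row=0 col=6 char='t'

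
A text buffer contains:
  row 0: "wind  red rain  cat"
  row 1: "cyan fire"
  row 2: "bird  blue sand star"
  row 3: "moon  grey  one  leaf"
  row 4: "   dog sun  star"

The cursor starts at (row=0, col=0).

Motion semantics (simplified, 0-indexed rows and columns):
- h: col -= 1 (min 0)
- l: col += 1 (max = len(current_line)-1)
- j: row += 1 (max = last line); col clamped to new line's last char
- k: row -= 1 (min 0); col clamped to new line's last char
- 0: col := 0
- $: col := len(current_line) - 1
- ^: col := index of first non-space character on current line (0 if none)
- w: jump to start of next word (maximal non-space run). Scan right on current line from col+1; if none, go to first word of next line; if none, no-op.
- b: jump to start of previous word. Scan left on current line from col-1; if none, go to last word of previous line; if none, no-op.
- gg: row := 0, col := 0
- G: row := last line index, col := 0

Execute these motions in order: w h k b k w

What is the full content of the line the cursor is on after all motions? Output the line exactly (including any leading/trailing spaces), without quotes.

Answer: wind  red rain  cat

Derivation:
After 1 (w): row=0 col=6 char='r'
After 2 (h): row=0 col=5 char='_'
After 3 (k): row=0 col=5 char='_'
After 4 (b): row=0 col=0 char='w'
After 5 (k): row=0 col=0 char='w'
After 6 (w): row=0 col=6 char='r'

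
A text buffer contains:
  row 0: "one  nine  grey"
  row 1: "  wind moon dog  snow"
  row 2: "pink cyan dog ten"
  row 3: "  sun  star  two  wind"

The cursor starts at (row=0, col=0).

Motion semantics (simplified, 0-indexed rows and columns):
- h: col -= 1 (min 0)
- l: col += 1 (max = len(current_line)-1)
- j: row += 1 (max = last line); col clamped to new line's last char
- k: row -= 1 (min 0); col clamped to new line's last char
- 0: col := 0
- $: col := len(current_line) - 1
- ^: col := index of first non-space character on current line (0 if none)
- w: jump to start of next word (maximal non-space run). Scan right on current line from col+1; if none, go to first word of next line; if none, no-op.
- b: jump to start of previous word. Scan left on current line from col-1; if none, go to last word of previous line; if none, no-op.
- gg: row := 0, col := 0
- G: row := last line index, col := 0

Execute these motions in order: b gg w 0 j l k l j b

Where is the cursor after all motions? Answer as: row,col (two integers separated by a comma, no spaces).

Answer: 0,11

Derivation:
After 1 (b): row=0 col=0 char='o'
After 2 (gg): row=0 col=0 char='o'
After 3 (w): row=0 col=5 char='n'
After 4 (0): row=0 col=0 char='o'
After 5 (j): row=1 col=0 char='_'
After 6 (l): row=1 col=1 char='_'
After 7 (k): row=0 col=1 char='n'
After 8 (l): row=0 col=2 char='e'
After 9 (j): row=1 col=2 char='w'
After 10 (b): row=0 col=11 char='g'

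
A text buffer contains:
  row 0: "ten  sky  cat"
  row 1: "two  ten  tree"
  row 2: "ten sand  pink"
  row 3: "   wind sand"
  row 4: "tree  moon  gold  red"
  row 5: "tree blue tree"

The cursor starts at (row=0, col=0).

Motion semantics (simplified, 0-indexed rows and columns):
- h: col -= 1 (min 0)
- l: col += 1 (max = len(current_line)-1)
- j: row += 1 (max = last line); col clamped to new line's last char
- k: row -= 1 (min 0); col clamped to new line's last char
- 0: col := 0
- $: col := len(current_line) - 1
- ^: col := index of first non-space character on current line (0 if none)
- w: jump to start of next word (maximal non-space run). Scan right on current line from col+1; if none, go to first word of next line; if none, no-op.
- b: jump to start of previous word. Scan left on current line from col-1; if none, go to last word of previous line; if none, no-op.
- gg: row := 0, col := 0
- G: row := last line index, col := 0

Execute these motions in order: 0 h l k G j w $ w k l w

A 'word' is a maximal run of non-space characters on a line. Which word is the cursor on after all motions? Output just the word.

After 1 (0): row=0 col=0 char='t'
After 2 (h): row=0 col=0 char='t'
After 3 (l): row=0 col=1 char='e'
After 4 (k): row=0 col=1 char='e'
After 5 (G): row=5 col=0 char='t'
After 6 (j): row=5 col=0 char='t'
After 7 (w): row=5 col=5 char='b'
After 8 ($): row=5 col=13 char='e'
After 9 (w): row=5 col=13 char='e'
After 10 (k): row=4 col=13 char='o'
After 11 (l): row=4 col=14 char='l'
After 12 (w): row=4 col=18 char='r'

Answer: red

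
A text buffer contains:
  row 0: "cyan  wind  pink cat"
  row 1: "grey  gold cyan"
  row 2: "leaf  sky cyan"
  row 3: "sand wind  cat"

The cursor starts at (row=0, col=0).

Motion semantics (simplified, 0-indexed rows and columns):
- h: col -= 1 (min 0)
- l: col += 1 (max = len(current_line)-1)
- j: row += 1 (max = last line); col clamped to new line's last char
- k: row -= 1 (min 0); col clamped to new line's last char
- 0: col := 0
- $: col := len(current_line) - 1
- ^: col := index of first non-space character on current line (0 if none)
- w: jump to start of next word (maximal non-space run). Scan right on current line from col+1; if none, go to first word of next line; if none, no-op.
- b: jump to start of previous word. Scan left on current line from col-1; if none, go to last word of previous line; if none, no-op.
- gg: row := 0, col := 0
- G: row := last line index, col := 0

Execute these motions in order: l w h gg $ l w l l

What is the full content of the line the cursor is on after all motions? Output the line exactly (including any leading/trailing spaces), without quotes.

After 1 (l): row=0 col=1 char='y'
After 2 (w): row=0 col=6 char='w'
After 3 (h): row=0 col=5 char='_'
After 4 (gg): row=0 col=0 char='c'
After 5 ($): row=0 col=19 char='t'
After 6 (l): row=0 col=19 char='t'
After 7 (w): row=1 col=0 char='g'
After 8 (l): row=1 col=1 char='r'
After 9 (l): row=1 col=2 char='e'

Answer: grey  gold cyan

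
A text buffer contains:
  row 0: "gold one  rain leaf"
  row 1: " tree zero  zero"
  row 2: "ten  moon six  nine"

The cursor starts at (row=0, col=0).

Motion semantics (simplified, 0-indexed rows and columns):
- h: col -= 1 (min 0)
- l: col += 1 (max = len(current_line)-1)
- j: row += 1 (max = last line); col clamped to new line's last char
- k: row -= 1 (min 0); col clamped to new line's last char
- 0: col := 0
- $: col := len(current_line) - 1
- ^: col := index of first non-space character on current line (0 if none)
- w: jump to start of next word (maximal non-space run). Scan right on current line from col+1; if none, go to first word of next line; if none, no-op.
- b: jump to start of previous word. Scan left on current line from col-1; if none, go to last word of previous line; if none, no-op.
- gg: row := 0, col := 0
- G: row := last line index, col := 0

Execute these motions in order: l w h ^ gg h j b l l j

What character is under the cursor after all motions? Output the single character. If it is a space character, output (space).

After 1 (l): row=0 col=1 char='o'
After 2 (w): row=0 col=5 char='o'
After 3 (h): row=0 col=4 char='_'
After 4 (^): row=0 col=0 char='g'
After 5 (gg): row=0 col=0 char='g'
After 6 (h): row=0 col=0 char='g'
After 7 (j): row=1 col=0 char='_'
After 8 (b): row=0 col=15 char='l'
After 9 (l): row=0 col=16 char='e'
After 10 (l): row=0 col=17 char='a'
After 11 (j): row=1 col=15 char='o'

Answer: o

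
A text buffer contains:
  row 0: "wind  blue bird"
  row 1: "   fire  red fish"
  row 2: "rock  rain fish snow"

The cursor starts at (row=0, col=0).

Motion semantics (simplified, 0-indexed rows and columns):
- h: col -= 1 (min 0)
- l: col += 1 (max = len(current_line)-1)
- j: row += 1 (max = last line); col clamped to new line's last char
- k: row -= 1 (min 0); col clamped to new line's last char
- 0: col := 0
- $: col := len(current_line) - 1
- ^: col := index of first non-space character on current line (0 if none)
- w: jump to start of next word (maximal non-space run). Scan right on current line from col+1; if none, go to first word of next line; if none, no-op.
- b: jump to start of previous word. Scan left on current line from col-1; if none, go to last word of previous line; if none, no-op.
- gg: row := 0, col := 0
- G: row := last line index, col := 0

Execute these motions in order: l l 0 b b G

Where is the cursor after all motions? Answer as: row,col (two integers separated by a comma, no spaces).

Answer: 2,0

Derivation:
After 1 (l): row=0 col=1 char='i'
After 2 (l): row=0 col=2 char='n'
After 3 (0): row=0 col=0 char='w'
After 4 (b): row=0 col=0 char='w'
After 5 (b): row=0 col=0 char='w'
After 6 (G): row=2 col=0 char='r'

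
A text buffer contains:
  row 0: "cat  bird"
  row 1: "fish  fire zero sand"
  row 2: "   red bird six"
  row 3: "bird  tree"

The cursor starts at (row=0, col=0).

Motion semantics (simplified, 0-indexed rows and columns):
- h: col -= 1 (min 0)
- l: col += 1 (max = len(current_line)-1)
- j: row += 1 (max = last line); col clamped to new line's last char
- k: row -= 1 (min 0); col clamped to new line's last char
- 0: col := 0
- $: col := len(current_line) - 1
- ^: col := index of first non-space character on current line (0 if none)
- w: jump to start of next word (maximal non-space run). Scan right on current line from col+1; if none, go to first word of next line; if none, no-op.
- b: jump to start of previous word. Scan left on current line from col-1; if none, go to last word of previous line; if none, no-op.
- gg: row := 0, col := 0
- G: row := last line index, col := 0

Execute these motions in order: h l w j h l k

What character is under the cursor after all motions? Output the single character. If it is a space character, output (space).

Answer: b

Derivation:
After 1 (h): row=0 col=0 char='c'
After 2 (l): row=0 col=1 char='a'
After 3 (w): row=0 col=5 char='b'
After 4 (j): row=1 col=5 char='_'
After 5 (h): row=1 col=4 char='_'
After 6 (l): row=1 col=5 char='_'
After 7 (k): row=0 col=5 char='b'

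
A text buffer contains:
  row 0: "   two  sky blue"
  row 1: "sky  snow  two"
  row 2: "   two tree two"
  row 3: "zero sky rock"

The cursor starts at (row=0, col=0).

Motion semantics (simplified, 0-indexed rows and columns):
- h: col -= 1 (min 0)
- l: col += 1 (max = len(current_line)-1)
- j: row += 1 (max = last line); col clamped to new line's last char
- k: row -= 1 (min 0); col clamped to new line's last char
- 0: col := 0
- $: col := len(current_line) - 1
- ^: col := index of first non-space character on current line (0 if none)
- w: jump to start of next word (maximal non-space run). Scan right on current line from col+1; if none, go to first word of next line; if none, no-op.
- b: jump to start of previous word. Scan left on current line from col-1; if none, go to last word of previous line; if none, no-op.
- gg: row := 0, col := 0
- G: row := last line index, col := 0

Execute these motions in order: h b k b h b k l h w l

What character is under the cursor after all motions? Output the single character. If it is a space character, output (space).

Answer: w

Derivation:
After 1 (h): row=0 col=0 char='_'
After 2 (b): row=0 col=0 char='_'
After 3 (k): row=0 col=0 char='_'
After 4 (b): row=0 col=0 char='_'
After 5 (h): row=0 col=0 char='_'
After 6 (b): row=0 col=0 char='_'
After 7 (k): row=0 col=0 char='_'
After 8 (l): row=0 col=1 char='_'
After 9 (h): row=0 col=0 char='_'
After 10 (w): row=0 col=3 char='t'
After 11 (l): row=0 col=4 char='w'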